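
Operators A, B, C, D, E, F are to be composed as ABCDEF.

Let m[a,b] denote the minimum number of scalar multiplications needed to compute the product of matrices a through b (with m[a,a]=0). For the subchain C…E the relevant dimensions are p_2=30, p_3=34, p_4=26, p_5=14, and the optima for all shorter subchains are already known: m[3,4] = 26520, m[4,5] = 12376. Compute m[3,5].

26656

m[3,5] = min over k∈[3,4] of m[3,k]+m[k+1,5]+p_{2}·p_k·p_{5}.
k=3: 0 + 12376 + 30·34·14 = 26656; k=4: 26520 + 0 + 30·26·14 = 37440.
Minimum: 26656 at k=3.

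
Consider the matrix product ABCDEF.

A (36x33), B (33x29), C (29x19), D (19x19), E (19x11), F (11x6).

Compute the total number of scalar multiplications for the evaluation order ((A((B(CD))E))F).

50993

(CD): 29×19 by 19×19 → 29×19, cost 29·19·19 = 10469
(B(CD)): 33×29 by 29×19 → 33×19, cost 33·29·19 = 18183; cumulative 28652
((B(CD))E): 33×19 by 19×11 → 33×11, cost 33·19·11 = 6897; cumulative 35549
(A((B(CD))E)): 36×33 by 33×11 → 36×11, cost 36·33·11 = 13068; cumulative 48617
((A((B(CD))E))F): 36×11 by 11×6 → 36×6, cost 36·11·6 = 2376; cumulative 50993
Total: 50993 scalar multiplications.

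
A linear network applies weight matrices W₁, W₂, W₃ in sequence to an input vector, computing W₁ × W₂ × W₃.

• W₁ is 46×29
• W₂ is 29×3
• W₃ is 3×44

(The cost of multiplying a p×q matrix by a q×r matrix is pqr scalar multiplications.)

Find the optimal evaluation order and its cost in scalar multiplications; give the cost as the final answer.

10074

(W₁ × (W₂ × W₃)): cost 62524.
((W₁ × W₂) × W₃): cost 10074.
Optimal: ((W₁ × W₂) × W₃) with cost 10074.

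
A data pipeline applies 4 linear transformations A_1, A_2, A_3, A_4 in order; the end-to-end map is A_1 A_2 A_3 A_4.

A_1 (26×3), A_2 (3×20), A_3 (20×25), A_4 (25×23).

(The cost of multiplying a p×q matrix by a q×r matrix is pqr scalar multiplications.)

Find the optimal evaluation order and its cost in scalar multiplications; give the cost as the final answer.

5019

Adjacent pairs: A_1A_2 = 26·3·20 = 1560; A_2A_3 = 3·20·25 = 1500; A_3A_4 = 20·25·23 = 11500.
Length 3: A_1..A_3: k=1: 0+1500+26·3·25=3450; k=2: 1560+0+26·20·25=14560 → min 3450 | A_2..A_4: k=2: 0+11500+3·20·23=12880; k=3: 1500+0+3·25·23=3225 → min 3225.
Length 4: A_1..A_4: k=1: 0+3225+26·3·23=5019; k=2: 1560+11500+26·20·23=25020; k=3: 3450+0+26·25·23=18400 → min 5019.
Optimal parenthesization: (A_1 ((A_2 A_3) A_4)) with cost 5019.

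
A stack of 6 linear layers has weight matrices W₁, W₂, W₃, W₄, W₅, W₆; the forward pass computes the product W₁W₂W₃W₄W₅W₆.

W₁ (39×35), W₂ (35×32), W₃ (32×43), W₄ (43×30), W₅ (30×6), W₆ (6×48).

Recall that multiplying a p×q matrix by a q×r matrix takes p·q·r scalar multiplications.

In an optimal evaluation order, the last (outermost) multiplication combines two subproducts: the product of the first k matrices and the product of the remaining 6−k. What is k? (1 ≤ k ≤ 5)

Adjacent pairs: W₁W₂ = 39·35·32 = 43680; W₂W₃ = 35·32·43 = 48160; W₃W₄ = 32·43·30 = 41280; W₄W₅ = 43·30·6 = 7740; W₅W₆ = 30·6·48 = 8640.
Length 3: W₁..W₃: k=1: 0+48160+39·35·43=106855; k=2: 43680+0+39·32·43=97344 → min 97344 | W₂..W₄: k=2: 0+41280+35·32·30=74880; k=3: 48160+0+35·43·30=93310 → min 74880 | W₃..W₅: k=3: 0+7740+32·43·6=15996; k=4: 41280+0+32·30·6=47040 → min 15996 | W₄..W₆: k=4: 0+8640+43·30·48=70560; k=5: 7740+0+43·6·48=20124 → min 20124.
Length 4: W₁..W₄: k=1: 0+74880+39·35·30=115830; k=2: 43680+41280+39·32·30=122400; k=3: 97344+0+39·43·30=147654 → min 115830 | W₂..W₅: k=2: 0+15996+35·32·6=22716; k=3: 48160+7740+35·43·6=64930; k=4: 74880+0+35·30·6=81180 → min 22716 | W₃..W₆: k=3: 0+20124+32·43·48=86172; k=4: 41280+8640+32·30·48=96000; k=5: 15996+0+32·6·48=25212 → min 25212.
Length 5: W₁..W₅: k=1: 0+22716+39·35·6=30906; k=2: 43680+15996+39·32·6=67164; k=3: 97344+7740+39·43·6=115146; k=4: 115830+0+39·30·6=122850 → min 30906 | W₂..W₆: k=2: 0+25212+35·32·48=78972; k=3: 48160+20124+35·43·48=140524; k=4: 74880+8640+35·30·48=133920; k=5: 22716+0+35·6·48=32796 → min 32796.
Top-level splits: k=1: (W₁..W₁)·(W₂..W₆) → 0+32796+39·35·48 = 98316; k=2: (W₁..W₂)·(W₃..W₆) → 43680+25212+39·32·48 = 128796; k=3: (W₁..W₃)·(W₄..W₆) → 97344+20124+39·43·48 = 197964; k=4: (W₁..W₄)·(W₅..W₆) → 115830+8640+39·30·48 = 180630; k=5: (W₁..W₅)·(W₆..W₆) → 30906+0+39·6·48 = 42138.
Best split is after W₅, i.e. k = 5.

5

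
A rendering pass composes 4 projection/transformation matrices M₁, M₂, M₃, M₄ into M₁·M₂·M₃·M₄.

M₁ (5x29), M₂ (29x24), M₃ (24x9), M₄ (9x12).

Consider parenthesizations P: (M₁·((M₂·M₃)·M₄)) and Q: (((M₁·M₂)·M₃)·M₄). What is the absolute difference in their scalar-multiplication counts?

6036

Order P = (M₁·((M₂·M₃)·M₄)): (M₂·M₃): 29×24 by 24×9 → 29×9, cost 29·24·9 = 6264; ((M₂·M₃)·M₄): 29×9 by 9×12 → 29×12, cost 29·9·12 = 3132; cumulative 9396; (M₁·((M₂·M₃)·M₄)): 5×29 by 29×12 → 5×12, cost 5·29·12 = 1740; cumulative 11136. Total 11136.
Order Q = (((M₁·M₂)·M₃)·M₄): (M₁·M₂): 5×29 by 29×24 → 5×24, cost 5·29·24 = 3480; ((M₁·M₂)·M₃): 5×24 by 24×9 → 5×9, cost 5·24·9 = 1080; cumulative 4560; (((M₁·M₂)·M₃)·M₄): 5×9 by 9×12 → 5×12, cost 5·9·12 = 540; cumulative 5100. Total 5100.
Difference: |11136 − 5100| = 6036.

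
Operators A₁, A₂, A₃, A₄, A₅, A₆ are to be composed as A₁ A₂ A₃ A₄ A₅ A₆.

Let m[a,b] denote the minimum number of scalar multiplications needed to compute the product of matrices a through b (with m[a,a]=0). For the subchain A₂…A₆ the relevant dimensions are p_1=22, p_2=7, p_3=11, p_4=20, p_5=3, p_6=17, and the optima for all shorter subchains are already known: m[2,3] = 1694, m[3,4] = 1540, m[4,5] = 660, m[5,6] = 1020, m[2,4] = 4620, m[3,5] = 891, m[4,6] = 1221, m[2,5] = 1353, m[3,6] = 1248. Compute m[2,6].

m[2,6] = min over k∈[2,5] of m[2,k]+m[k+1,6]+p_{1}·p_k·p_{6}.
k=2: 0 + 1248 + 22·7·17 = 3866; k=3: 1694 + 1221 + 22·11·17 = 7029; k=4: 4620 + 1020 + 22·20·17 = 13120; k=5: 1353 + 0 + 22·3·17 = 2475.
Minimum: 2475 at k=5.

2475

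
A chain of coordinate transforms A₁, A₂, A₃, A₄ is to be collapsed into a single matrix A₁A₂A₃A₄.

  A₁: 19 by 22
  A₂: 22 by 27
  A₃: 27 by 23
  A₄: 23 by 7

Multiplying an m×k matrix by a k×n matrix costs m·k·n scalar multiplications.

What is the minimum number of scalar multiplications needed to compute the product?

11431

Adjacent pairs: A₁A₂ = 19·22·27 = 11286; A₂A₃ = 22·27·23 = 13662; A₃A₄ = 27·23·7 = 4347.
Length 3: A₁..A₃: k=1: 0+13662+19·22·23=23276; k=2: 11286+0+19·27·23=23085 → min 23085 | A₂..A₄: k=2: 0+4347+22·27·7=8505; k=3: 13662+0+22·23·7=17204 → min 8505.
Length 4: A₁..A₄: k=1: 0+8505+19·22·7=11431; k=2: 11286+4347+19·27·7=19224; k=3: 23085+0+19·23·7=26144 → min 11431.
Optimal order: (A₁(A₂(A₃A₄))) with cost 11431.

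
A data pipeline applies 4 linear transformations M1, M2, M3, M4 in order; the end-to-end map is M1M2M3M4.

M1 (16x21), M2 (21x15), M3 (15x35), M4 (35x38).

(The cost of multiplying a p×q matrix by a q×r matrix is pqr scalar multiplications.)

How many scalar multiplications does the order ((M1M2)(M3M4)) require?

(M1M2): 16×21 by 21×15 → 16×15, cost 16·21·15 = 5040
(M3M4): 15×35 by 35×38 → 15×38, cost 15·35·38 = 19950
((M1M2)(M3M4)): 16×15 by 15×38 → 16×38, cost 16·15·38 = 9120; cumulative 34110
Total: 34110 scalar multiplications.

34110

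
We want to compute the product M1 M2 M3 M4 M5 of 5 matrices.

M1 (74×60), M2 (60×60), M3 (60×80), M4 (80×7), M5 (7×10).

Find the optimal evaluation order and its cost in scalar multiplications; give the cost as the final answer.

95060

Adjacent pairs: M1M2 = 74·60·60 = 266400; M2M3 = 60·60·80 = 288000; M3M4 = 60·80·7 = 33600; M4M5 = 80·7·10 = 5600.
Length 3: M1..M3: k=1: 0+288000+74·60·80=643200; k=2: 266400+0+74·60·80=621600 → min 621600 | M2..M4: k=2: 0+33600+60·60·7=58800; k=3: 288000+0+60·80·7=321600 → min 58800 | M3..M5: k=3: 0+5600+60·80·10=53600; k=4: 33600+0+60·7·10=37800 → min 37800.
Length 4: M1..M4: k=1: 0+58800+74·60·7=89880; k=2: 266400+33600+74·60·7=331080; k=3: 621600+0+74·80·7=663040 → min 89880 | M2..M5: k=2: 0+37800+60·60·10=73800; k=3: 288000+5600+60·80·10=341600; k=4: 58800+0+60·7·10=63000 → min 63000.
Length 5: M1..M5: k=1: 0+63000+74·60·10=107400; k=2: 266400+37800+74·60·10=348600; k=3: 621600+5600+74·80·10=686400; k=4: 89880+0+74·7·10=95060 → min 95060.
Optimal parenthesization: ((M1 (M2 (M3 M4))) M5) with cost 95060.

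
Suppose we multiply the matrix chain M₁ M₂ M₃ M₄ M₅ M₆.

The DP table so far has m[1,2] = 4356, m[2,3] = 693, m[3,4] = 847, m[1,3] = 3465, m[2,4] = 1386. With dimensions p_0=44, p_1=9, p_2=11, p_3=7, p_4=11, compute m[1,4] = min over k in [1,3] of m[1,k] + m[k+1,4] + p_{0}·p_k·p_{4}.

m[1,4] = min over k∈[1,3] of m[1,k]+m[k+1,4]+p_{0}·p_k·p_{4}.
k=1: 0 + 1386 + 44·9·11 = 5742; k=2: 4356 + 847 + 44·11·11 = 10527; k=3: 3465 + 0 + 44·7·11 = 6853.
Minimum: 5742 at k=1.

5742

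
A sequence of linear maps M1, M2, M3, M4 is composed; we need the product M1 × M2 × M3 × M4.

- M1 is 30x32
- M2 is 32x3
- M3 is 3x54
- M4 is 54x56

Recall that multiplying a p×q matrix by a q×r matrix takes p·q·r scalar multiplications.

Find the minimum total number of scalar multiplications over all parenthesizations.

Adjacent pairs: M1M2 = 30·32·3 = 2880; M2M3 = 32·3·54 = 5184; M3M4 = 3·54·56 = 9072.
Length 3: M1..M3: k=1: 0+5184+30·32·54=57024; k=2: 2880+0+30·3·54=7740 → min 7740 | M2..M4: k=2: 0+9072+32·3·56=14448; k=3: 5184+0+32·54·56=101952 → min 14448.
Length 4: M1..M4: k=1: 0+14448+30·32·56=68208; k=2: 2880+9072+30·3·56=16992; k=3: 7740+0+30·54·56=98460 → min 16992.
Optimal order: ((M1 × M2) × (M3 × M4)) with cost 16992.

16992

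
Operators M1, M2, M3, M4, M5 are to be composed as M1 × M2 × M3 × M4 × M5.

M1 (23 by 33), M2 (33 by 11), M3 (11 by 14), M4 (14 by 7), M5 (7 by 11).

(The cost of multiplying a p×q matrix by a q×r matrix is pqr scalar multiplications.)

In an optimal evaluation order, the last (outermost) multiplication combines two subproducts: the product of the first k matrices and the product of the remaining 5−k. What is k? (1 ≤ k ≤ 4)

4

Adjacent pairs: M1M2 = 23·33·11 = 8349; M2M3 = 33·11·14 = 5082; M3M4 = 11·14·7 = 1078; M4M5 = 14·7·11 = 1078.
Length 3: M1..M3: k=1: 0+5082+23·33·14=15708; k=2: 8349+0+23·11·14=11891 → min 11891 | M2..M4: k=2: 0+1078+33·11·7=3619; k=3: 5082+0+33·14·7=8316 → min 3619 | M3..M5: k=3: 0+1078+11·14·11=2772; k=4: 1078+0+11·7·11=1925 → min 1925.
Length 4: M1..M4: k=1: 0+3619+23·33·7=8932; k=2: 8349+1078+23·11·7=11198; k=3: 11891+0+23·14·7=14145 → min 8932 | M2..M5: k=2: 0+1925+33·11·11=5918; k=3: 5082+1078+33·14·11=11242; k=4: 3619+0+33·7·11=6160 → min 5918.
Top-level splits: k=1: (M1..M1)·(M2..M5) → 0+5918+23·33·11 = 14267; k=2: (M1..M2)·(M3..M5) → 8349+1925+23·11·11 = 13057; k=3: (M1..M3)·(M4..M5) → 11891+1078+23·14·11 = 16511; k=4: (M1..M4)·(M5..M5) → 8932+0+23·7·11 = 10703.
Best split is after M4, i.e. k = 4.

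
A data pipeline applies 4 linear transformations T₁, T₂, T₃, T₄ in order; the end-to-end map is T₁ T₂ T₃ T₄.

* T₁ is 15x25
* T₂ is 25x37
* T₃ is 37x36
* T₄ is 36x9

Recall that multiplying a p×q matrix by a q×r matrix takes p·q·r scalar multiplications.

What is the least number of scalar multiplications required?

23688

Adjacent pairs: T₁T₂ = 15·25·37 = 13875; T₂T₃ = 25·37·36 = 33300; T₃T₄ = 37·36·9 = 11988.
Length 3: T₁..T₃: k=1: 0+33300+15·25·36=46800; k=2: 13875+0+15·37·36=33855 → min 33855 | T₂..T₄: k=2: 0+11988+25·37·9=20313; k=3: 33300+0+25·36·9=41400 → min 20313.
Length 4: T₁..T₄: k=1: 0+20313+15·25·9=23688; k=2: 13875+11988+15·37·9=30858; k=3: 33855+0+15·36·9=38715 → min 23688.
Optimal order: (T₁ (T₂ (T₃ T₄))) with cost 23688.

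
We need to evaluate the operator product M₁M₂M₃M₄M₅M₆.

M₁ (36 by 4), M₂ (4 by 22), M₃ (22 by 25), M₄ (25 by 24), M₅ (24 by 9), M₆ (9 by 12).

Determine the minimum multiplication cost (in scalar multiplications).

7624

Adjacent pairs: M₁M₂ = 36·4·22 = 3168; M₂M₃ = 4·22·25 = 2200; M₃M₄ = 22·25·24 = 13200; M₄M₅ = 25·24·9 = 5400; M₅M₆ = 24·9·12 = 2592.
Length 3: M₁..M₃: k=1: 0+2200+36·4·25=5800; k=2: 3168+0+36·22·25=22968 → min 5800 | M₂..M₄: k=2: 0+13200+4·22·24=15312; k=3: 2200+0+4·25·24=4600 → min 4600 | M₃..M₅: k=3: 0+5400+22·25·9=10350; k=4: 13200+0+22·24·9=17952 → min 10350 | M₄..M₆: k=4: 0+2592+25·24·12=9792; k=5: 5400+0+25·9·12=8100 → min 8100.
Length 4: M₁..M₄: k=1: 0+4600+36·4·24=8056; k=2: 3168+13200+36·22·24=35376; k=3: 5800+0+36·25·24=27400 → min 8056 | M₂..M₅: k=2: 0+10350+4·22·9=11142; k=3: 2200+5400+4·25·9=8500; k=4: 4600+0+4·24·9=5464 → min 5464 | M₃..M₆: k=3: 0+8100+22·25·12=14700; k=4: 13200+2592+22·24·12=22128; k=5: 10350+0+22·9·12=12726 → min 12726.
Length 5: M₁..M₅: k=1: 0+5464+36·4·9=6760; k=2: 3168+10350+36·22·9=20646; k=3: 5800+5400+36·25·9=19300; k=4: 8056+0+36·24·9=15832 → min 6760 | M₂..M₆: k=2: 0+12726+4·22·12=13782; k=3: 2200+8100+4·25·12=11500; k=4: 4600+2592+4·24·12=8344; k=5: 5464+0+4·9·12=5896 → min 5896.
Length 6: M₁..M₆: k=1: 0+5896+36·4·12=7624; k=2: 3168+12726+36·22·12=25398; k=3: 5800+8100+36·25·12=24700; k=4: 8056+2592+36·24·12=21016; k=5: 6760+0+36·9·12=10648 → min 7624.
Optimal order: (M₁((((M₂M₃)M₄)M₅)M₆)) with cost 7624.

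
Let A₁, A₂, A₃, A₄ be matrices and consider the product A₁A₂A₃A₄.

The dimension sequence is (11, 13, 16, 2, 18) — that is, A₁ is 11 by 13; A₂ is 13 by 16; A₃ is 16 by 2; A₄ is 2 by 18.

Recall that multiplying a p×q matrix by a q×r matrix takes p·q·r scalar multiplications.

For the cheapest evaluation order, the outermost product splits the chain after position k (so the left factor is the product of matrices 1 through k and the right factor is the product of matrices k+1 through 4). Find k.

3

Adjacent pairs: A₁A₂ = 11·13·16 = 2288; A₂A₃ = 13·16·2 = 416; A₃A₄ = 16·2·18 = 576.
Length 3: A₁..A₃: k=1: 0+416+11·13·2=702; k=2: 2288+0+11·16·2=2640 → min 702 | A₂..A₄: k=2: 0+576+13·16·18=4320; k=3: 416+0+13·2·18=884 → min 884.
Top-level splits: k=1: (A₁..A₁)·(A₂..A₄) → 0+884+11·13·18 = 3458; k=2: (A₁..A₂)·(A₃..A₄) → 2288+576+11·16·18 = 6032; k=3: (A₁..A₃)·(A₄..A₄) → 702+0+11·2·18 = 1098.
Best split is after A₃, i.e. k = 3.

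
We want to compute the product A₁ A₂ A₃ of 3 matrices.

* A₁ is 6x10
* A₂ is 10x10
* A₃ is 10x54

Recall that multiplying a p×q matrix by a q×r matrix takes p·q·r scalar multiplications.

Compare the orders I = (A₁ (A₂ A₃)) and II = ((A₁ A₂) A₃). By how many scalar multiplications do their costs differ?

4800

Order I = (A₁ (A₂ A₃)): (A₂ A₃): 10×10 by 10×54 → 10×54, cost 10·10·54 = 5400; (A₁ (A₂ A₃)): 6×10 by 10×54 → 6×54, cost 6·10·54 = 3240; cumulative 8640. Total 8640.
Order II = ((A₁ A₂) A₃): (A₁ A₂): 6×10 by 10×10 → 6×10, cost 6·10·10 = 600; ((A₁ A₂) A₃): 6×10 by 10×54 → 6×54, cost 6·10·54 = 3240; cumulative 3840. Total 3840.
Difference: |8640 − 3840| = 4800.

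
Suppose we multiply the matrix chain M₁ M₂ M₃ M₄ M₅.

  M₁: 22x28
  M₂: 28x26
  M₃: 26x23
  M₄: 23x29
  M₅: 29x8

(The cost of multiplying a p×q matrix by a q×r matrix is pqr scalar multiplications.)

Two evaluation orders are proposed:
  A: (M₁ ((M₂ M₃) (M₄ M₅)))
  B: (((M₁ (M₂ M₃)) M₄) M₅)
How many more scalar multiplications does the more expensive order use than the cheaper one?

18530

Order A = (M₁ ((M₂ M₃) (M₄ M₅))): (M₂ M₃): 28×26 by 26×23 → 28×23, cost 28·26·23 = 16744; (M₄ M₅): 23×29 by 29×8 → 23×8, cost 23·29·8 = 5336; ((M₂ M₃) (M₄ M₅)): 28×23 by 23×8 → 28×8, cost 28·23·8 = 5152; cumulative 27232; (M₁ ((M₂ M₃) (M₄ M₅))): 22×28 by 28×8 → 22×8, cost 22·28·8 = 4928; cumulative 32160. Total 32160.
Order B = (((M₁ (M₂ M₃)) M₄) M₅): (M₂ M₃): 28×26 by 26×23 → 28×23, cost 28·26·23 = 16744; (M₁ (M₂ M₃)): 22×28 by 28×23 → 22×23, cost 22·28·23 = 14168; cumulative 30912; ((M₁ (M₂ M₃)) M₄): 22×23 by 23×29 → 22×29, cost 22·23·29 = 14674; cumulative 45586; (((M₁ (M₂ M₃)) M₄) M₅): 22×29 by 29×8 → 22×8, cost 22·29·8 = 5104; cumulative 50690. Total 50690.
Difference: |32160 − 50690| = 18530.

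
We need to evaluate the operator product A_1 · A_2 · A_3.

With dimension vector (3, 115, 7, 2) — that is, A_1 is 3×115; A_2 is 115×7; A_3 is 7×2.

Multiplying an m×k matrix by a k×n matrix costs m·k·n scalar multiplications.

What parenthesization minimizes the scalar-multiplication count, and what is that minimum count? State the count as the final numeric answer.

2300

(A_1 · (A_2 · A_3)): cost 2300.
((A_1 · A_2) · A_3): cost 2457.
Optimal: (A_1 · (A_2 · A_3)) with cost 2300.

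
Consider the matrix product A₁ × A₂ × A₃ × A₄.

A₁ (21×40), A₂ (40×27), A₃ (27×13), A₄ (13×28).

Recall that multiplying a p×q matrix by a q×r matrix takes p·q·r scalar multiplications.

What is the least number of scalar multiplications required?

Adjacent pairs: A₁A₂ = 21·40·27 = 22680; A₂A₃ = 40·27·13 = 14040; A₃A₄ = 27·13·28 = 9828.
Length 3: A₁..A₃: k=1: 0+14040+21·40·13=24960; k=2: 22680+0+21·27·13=30051 → min 24960 | A₂..A₄: k=2: 0+9828+40·27·28=40068; k=3: 14040+0+40·13·28=28600 → min 28600.
Length 4: A₁..A₄: k=1: 0+28600+21·40·28=52120; k=2: 22680+9828+21·27·28=48384; k=3: 24960+0+21·13·28=32604 → min 32604.
Optimal order: ((A₁ × (A₂ × A₃)) × A₄) with cost 32604.

32604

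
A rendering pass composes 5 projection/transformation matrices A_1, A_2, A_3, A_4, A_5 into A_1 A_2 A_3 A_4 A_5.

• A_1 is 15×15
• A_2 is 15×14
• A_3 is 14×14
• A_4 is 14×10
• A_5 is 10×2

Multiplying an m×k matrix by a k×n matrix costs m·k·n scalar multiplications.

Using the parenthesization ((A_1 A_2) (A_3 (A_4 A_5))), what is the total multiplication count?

4242

(A_1 A_2): 15×15 by 15×14 → 15×14, cost 15·15·14 = 3150
(A_4 A_5): 14×10 by 10×2 → 14×2, cost 14·10·2 = 280
(A_3 (A_4 A_5)): 14×14 by 14×2 → 14×2, cost 14·14·2 = 392; cumulative 672
((A_1 A_2) (A_3 (A_4 A_5))): 15×14 by 14×2 → 15×2, cost 15·14·2 = 420; cumulative 4242
Total: 4242 scalar multiplications.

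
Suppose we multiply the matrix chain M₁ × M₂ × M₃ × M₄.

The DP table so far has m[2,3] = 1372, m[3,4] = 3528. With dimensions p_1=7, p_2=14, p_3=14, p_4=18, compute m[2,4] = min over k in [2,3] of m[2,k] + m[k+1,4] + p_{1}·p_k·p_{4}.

3136

m[2,4] = min over k∈[2,3] of m[2,k]+m[k+1,4]+p_{1}·p_k·p_{4}.
k=2: 0 + 3528 + 7·14·18 = 5292; k=3: 1372 + 0 + 7·14·18 = 3136.
Minimum: 3136 at k=3.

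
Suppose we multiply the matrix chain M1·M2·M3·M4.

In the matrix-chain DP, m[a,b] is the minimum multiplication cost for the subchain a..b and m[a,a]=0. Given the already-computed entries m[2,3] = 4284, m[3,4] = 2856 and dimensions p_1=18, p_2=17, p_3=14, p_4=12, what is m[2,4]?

m[2,4] = min over k∈[2,3] of m[2,k]+m[k+1,4]+p_{1}·p_k·p_{4}.
k=2: 0 + 2856 + 18·17·12 = 6528; k=3: 4284 + 0 + 18·14·12 = 7308.
Minimum: 6528 at k=2.

6528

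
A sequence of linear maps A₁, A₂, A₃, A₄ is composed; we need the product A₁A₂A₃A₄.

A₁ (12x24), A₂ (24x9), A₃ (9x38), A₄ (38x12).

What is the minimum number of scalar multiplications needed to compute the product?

Adjacent pairs: A₁A₂ = 12·24·9 = 2592; A₂A₃ = 24·9·38 = 8208; A₃A₄ = 9·38·12 = 4104.
Length 3: A₁..A₃: k=1: 0+8208+12·24·38=19152; k=2: 2592+0+12·9·38=6696 → min 6696 | A₂..A₄: k=2: 0+4104+24·9·12=6696; k=3: 8208+0+24·38·12=19152 → min 6696.
Length 4: A₁..A₄: k=1: 0+6696+12·24·12=10152; k=2: 2592+4104+12·9·12=7992; k=3: 6696+0+12·38·12=12168 → min 7992.
Optimal order: ((A₁A₂)(A₃A₄)) with cost 7992.

7992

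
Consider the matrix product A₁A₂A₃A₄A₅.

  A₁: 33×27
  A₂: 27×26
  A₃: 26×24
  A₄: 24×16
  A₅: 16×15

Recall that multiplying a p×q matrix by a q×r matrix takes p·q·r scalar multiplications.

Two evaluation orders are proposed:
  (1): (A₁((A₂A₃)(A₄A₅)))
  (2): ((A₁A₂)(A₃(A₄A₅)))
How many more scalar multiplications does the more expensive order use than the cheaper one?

Order (1) = (A₁((A₂A₃)(A₄A₅))): (A₂A₃): 27×26 by 26×24 → 27×24, cost 27·26·24 = 16848; (A₄A₅): 24×16 by 16×15 → 24×15, cost 24·16·15 = 5760; ((A₂A₃)(A₄A₅)): 27×24 by 24×15 → 27×15, cost 27·24·15 = 9720; cumulative 32328; (A₁((A₂A₃)(A₄A₅))): 33×27 by 27×15 → 33×15, cost 33·27·15 = 13365; cumulative 45693. Total 45693.
Order (2) = ((A₁A₂)(A₃(A₄A₅))): (A₁A₂): 33×27 by 27×26 → 33×26, cost 33·27·26 = 23166; (A₄A₅): 24×16 by 16×15 → 24×15, cost 24·16·15 = 5760; (A₃(A₄A₅)): 26×24 by 24×15 → 26×15, cost 26·24·15 = 9360; cumulative 15120; ((A₁A₂)(A₃(A₄A₅))): 33×26 by 26×15 → 33×15, cost 33·26·15 = 12870; cumulative 51156. Total 51156.
Difference: |45693 − 51156| = 5463.

5463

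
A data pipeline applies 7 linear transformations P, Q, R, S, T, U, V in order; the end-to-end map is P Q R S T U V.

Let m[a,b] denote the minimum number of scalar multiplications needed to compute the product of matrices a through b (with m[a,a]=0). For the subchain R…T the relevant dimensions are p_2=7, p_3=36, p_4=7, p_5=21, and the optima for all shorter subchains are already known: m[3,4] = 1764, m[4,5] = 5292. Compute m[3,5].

m[3,5] = min over k∈[3,4] of m[3,k]+m[k+1,5]+p_{2}·p_k·p_{5}.
k=3: 0 + 5292 + 7·36·21 = 10584; k=4: 1764 + 0 + 7·7·21 = 2793.
Minimum: 2793 at k=4.

2793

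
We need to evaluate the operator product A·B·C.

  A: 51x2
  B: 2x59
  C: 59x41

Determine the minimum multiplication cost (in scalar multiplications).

Order (A·(B·C)): (B·C): 2×59 by 59×41 → 2×41, cost 2·59·41 = 4838; (A·(B·C)): 51×2 by 2×41 → 51×41, cost 51·2·41 = 4182; cumulative 9020. Total 9020.
Order ((A·B)·C): (A·B): 51×2 by 2×59 → 51×59, cost 51·2·59 = 6018; ((A·B)·C): 51×59 by 59×41 → 51×41, cost 51·59·41 = 123369; cumulative 129387. Total 129387.
Minimum: 9020.

9020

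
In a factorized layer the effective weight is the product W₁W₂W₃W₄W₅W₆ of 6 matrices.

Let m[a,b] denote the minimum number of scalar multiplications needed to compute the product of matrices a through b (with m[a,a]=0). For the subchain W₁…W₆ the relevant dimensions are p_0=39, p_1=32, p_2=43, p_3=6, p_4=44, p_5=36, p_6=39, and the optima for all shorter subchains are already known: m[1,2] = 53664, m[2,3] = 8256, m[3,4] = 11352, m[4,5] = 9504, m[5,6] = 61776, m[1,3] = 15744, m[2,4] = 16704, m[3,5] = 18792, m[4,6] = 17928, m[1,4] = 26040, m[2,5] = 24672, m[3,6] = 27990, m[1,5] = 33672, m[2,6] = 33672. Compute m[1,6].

m[1,6] = min over k∈[1,5] of m[1,k]+m[k+1,6]+p_{0}·p_k·p_{6}.
k=1: 0 + 33672 + 39·32·39 = 82344; k=2: 53664 + 27990 + 39·43·39 = 147057; k=3: 15744 + 17928 + 39·6·39 = 42798; k=4: 26040 + 61776 + 39·44·39 = 154740; k=5: 33672 + 0 + 39·36·39 = 88428.
Minimum: 42798 at k=3.

42798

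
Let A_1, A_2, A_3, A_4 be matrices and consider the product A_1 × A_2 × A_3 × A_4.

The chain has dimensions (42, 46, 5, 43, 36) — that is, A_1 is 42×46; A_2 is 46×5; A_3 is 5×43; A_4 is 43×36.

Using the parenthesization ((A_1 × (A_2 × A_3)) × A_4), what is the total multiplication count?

(A_2 × A_3): 46×5 by 5×43 → 46×43, cost 46·5·43 = 9890
(A_1 × (A_2 × A_3)): 42×46 by 46×43 → 42×43, cost 42·46·43 = 83076; cumulative 92966
((A_1 × (A_2 × A_3)) × A_4): 42×43 by 43×36 → 42×36, cost 42·43·36 = 65016; cumulative 157982
Total: 157982 scalar multiplications.

157982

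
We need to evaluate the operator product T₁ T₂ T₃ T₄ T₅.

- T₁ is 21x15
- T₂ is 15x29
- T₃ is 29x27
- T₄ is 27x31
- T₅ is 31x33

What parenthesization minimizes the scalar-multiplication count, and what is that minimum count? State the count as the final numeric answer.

Adjacent pairs: T₁T₂ = 21·15·29 = 9135; T₂T₃ = 15·29·27 = 11745; T₃T₄ = 29·27·31 = 24273; T₄T₅ = 27·31·33 = 27621.
Length 3: T₁..T₃: k=1: 0+11745+21·15·27=20250; k=2: 9135+0+21·29·27=25578 → min 20250 | T₂..T₄: k=2: 0+24273+15·29·31=37758; k=3: 11745+0+15·27·31=24300 → min 24300 | T₃..T₅: k=3: 0+27621+29·27·33=53460; k=4: 24273+0+29·31·33=53940 → min 53460.
Length 4: T₁..T₄: k=1: 0+24300+21·15·31=34065; k=2: 9135+24273+21·29·31=52287; k=3: 20250+0+21·27·31=37827 → min 34065 | T₂..T₅: k=2: 0+53460+15·29·33=67815; k=3: 11745+27621+15·27·33=52731; k=4: 24300+0+15·31·33=39645 → min 39645.
Length 5: T₁..T₅: k=1: 0+39645+21·15·33=50040; k=2: 9135+53460+21·29·33=82692; k=3: 20250+27621+21·27·33=66582; k=4: 34065+0+21·31·33=55548 → min 50040.
Optimal parenthesization: (T₁ (((T₂ T₃) T₄) T₅)) with cost 50040.

50040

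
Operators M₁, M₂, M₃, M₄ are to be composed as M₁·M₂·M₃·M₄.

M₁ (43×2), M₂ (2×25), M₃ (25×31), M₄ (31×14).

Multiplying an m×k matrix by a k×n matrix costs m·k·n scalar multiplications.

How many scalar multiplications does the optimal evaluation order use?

Adjacent pairs: M₁M₂ = 43·2·25 = 2150; M₂M₃ = 2·25·31 = 1550; M₃M₄ = 25·31·14 = 10850.
Length 3: M₁..M₃: k=1: 0+1550+43·2·31=4216; k=2: 2150+0+43·25·31=35475 → min 4216 | M₂..M₄: k=2: 0+10850+2·25·14=11550; k=3: 1550+0+2·31·14=2418 → min 2418.
Length 4: M₁..M₄: k=1: 0+2418+43·2·14=3622; k=2: 2150+10850+43·25·14=28050; k=3: 4216+0+43·31·14=22878 → min 3622.
Optimal order: (M₁·((M₂·M₃)·M₄)) with cost 3622.

3622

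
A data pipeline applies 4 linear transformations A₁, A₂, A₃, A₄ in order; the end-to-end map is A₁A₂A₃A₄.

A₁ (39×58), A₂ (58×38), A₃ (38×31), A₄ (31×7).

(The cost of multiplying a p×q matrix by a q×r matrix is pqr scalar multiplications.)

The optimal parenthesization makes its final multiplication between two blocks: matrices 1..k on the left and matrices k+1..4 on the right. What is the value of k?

Adjacent pairs: A₁A₂ = 39·58·38 = 85956; A₂A₃ = 58·38·31 = 68324; A₃A₄ = 38·31·7 = 8246.
Length 3: A₁..A₃: k=1: 0+68324+39·58·31=138446; k=2: 85956+0+39·38·31=131898 → min 131898 | A₂..A₄: k=2: 0+8246+58·38·7=23674; k=3: 68324+0+58·31·7=80910 → min 23674.
Top-level splits: k=1: (A₁..A₁)·(A₂..A₄) → 0+23674+39·58·7 = 39508; k=2: (A₁..A₂)·(A₃..A₄) → 85956+8246+39·38·7 = 104576; k=3: (A₁..A₃)·(A₄..A₄) → 131898+0+39·31·7 = 140361.
Best split is after A₁, i.e. k = 1.

1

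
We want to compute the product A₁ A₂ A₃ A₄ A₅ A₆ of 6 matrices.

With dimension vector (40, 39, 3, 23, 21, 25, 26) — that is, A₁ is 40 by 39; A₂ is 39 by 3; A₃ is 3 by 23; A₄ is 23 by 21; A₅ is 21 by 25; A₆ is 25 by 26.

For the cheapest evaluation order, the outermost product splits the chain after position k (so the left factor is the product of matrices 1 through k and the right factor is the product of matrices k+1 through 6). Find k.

2

Adjacent pairs: A₁A₂ = 40·39·3 = 4680; A₂A₃ = 39·3·23 = 2691; A₃A₄ = 3·23·21 = 1449; A₄A₅ = 23·21·25 = 12075; A₅A₆ = 21·25·26 = 13650.
Length 3: A₁..A₃: k=1: 0+2691+40·39·23=38571; k=2: 4680+0+40·3·23=7440 → min 7440 | A₂..A₄: k=2: 0+1449+39·3·21=3906; k=3: 2691+0+39·23·21=21528 → min 3906 | A₃..A₅: k=3: 0+12075+3·23·25=13800; k=4: 1449+0+3·21·25=3024 → min 3024 | A₄..A₆: k=4: 0+13650+23·21·26=26208; k=5: 12075+0+23·25·26=27025 → min 26208.
Length 4: A₁..A₄: k=1: 0+3906+40·39·21=36666; k=2: 4680+1449+40·3·21=8649; k=3: 7440+0+40·23·21=26760 → min 8649 | A₂..A₅: k=2: 0+3024+39·3·25=5949; k=3: 2691+12075+39·23·25=37191; k=4: 3906+0+39·21·25=24381 → min 5949 | A₃..A₆: k=3: 0+26208+3·23·26=28002; k=4: 1449+13650+3·21·26=16737; k=5: 3024+0+3·25·26=4974 → min 4974.
Length 5: A₁..A₅: k=1: 0+5949+40·39·25=44949; k=2: 4680+3024+40·3·25=10704; k=3: 7440+12075+40·23·25=42515; k=4: 8649+0+40·21·25=29649 → min 10704 | A₂..A₆: k=2: 0+4974+39·3·26=8016; k=3: 2691+26208+39·23·26=52221; k=4: 3906+13650+39·21·26=38850; k=5: 5949+0+39·25·26=31299 → min 8016.
Top-level splits: k=1: (A₁..A₁)·(A₂..A₆) → 0+8016+40·39·26 = 48576; k=2: (A₁..A₂)·(A₃..A₆) → 4680+4974+40·3·26 = 12774; k=3: (A₁..A₃)·(A₄..A₆) → 7440+26208+40·23·26 = 57568; k=4: (A₁..A₄)·(A₅..A₆) → 8649+13650+40·21·26 = 44139; k=5: (A₁..A₅)·(A₆..A₆) → 10704+0+40·25·26 = 36704.
Best split is after A₂, i.e. k = 2.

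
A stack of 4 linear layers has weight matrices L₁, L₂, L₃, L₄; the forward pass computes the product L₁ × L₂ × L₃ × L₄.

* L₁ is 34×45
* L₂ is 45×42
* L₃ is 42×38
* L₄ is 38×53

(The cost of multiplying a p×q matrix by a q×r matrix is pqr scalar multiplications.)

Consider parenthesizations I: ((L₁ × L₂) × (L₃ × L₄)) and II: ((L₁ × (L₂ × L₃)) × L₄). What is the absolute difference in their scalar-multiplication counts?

Order I = ((L₁ × L₂) × (L₃ × L₄)): (L₁ × L₂): 34×45 by 45×42 → 34×42, cost 34·45·42 = 64260; (L₃ × L₄): 42×38 by 38×53 → 42×53, cost 42·38·53 = 84588; ((L₁ × L₂) × (L₃ × L₄)): 34×42 by 42×53 → 34×53, cost 34·42·53 = 75684; cumulative 224532. Total 224532.
Order II = ((L₁ × (L₂ × L₃)) × L₄): (L₂ × L₃): 45×42 by 42×38 → 45×38, cost 45·42·38 = 71820; (L₁ × (L₂ × L₃)): 34×45 by 45×38 → 34×38, cost 34·45·38 = 58140; cumulative 129960; ((L₁ × (L₂ × L₃)) × L₄): 34×38 by 38×53 → 34×53, cost 34·38·53 = 68476; cumulative 198436. Total 198436.
Difference: |224532 − 198436| = 26096.

26096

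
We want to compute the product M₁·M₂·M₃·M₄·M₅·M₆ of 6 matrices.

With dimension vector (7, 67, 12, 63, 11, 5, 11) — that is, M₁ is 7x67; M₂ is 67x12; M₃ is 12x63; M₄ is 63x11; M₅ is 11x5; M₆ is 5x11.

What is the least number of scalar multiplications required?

13678

Adjacent pairs: M₁M₂ = 7·67·12 = 5628; M₂M₃ = 67·12·63 = 50652; M₃M₄ = 12·63·11 = 8316; M₄M₅ = 63·11·5 = 3465; M₅M₆ = 11·5·11 = 605.
Length 3: M₁..M₃: k=1: 0+50652+7·67·63=80199; k=2: 5628+0+7·12·63=10920 → min 10920 | M₂..M₄: k=2: 0+8316+67·12·11=17160; k=3: 50652+0+67·63·11=97083 → min 17160 | M₃..M₅: k=3: 0+3465+12·63·5=7245; k=4: 8316+0+12·11·5=8976 → min 7245 | M₄..M₆: k=4: 0+605+63·11·11=8228; k=5: 3465+0+63·5·11=6930 → min 6930.
Length 4: M₁..M₄: k=1: 0+17160+7·67·11=22319; k=2: 5628+8316+7·12·11=14868; k=3: 10920+0+7·63·11=15771 → min 14868 | M₂..M₅: k=2: 0+7245+67·12·5=11265; k=3: 50652+3465+67·63·5=75222; k=4: 17160+0+67·11·5=20845 → min 11265 | M₃..M₆: k=3: 0+6930+12·63·11=15246; k=4: 8316+605+12·11·11=10373; k=5: 7245+0+12·5·11=7905 → min 7905.
Length 5: M₁..M₅: k=1: 0+11265+7·67·5=13610; k=2: 5628+7245+7·12·5=13293; k=3: 10920+3465+7·63·5=16590; k=4: 14868+0+7·11·5=15253 → min 13293 | M₂..M₆: k=2: 0+7905+67·12·11=16749; k=3: 50652+6930+67·63·11=104013; k=4: 17160+605+67·11·11=25872; k=5: 11265+0+67·5·11=14950 → min 14950.
Length 6: M₁..M₆: k=1: 0+14950+7·67·11=20109; k=2: 5628+7905+7·12·11=14457; k=3: 10920+6930+7·63·11=22701; k=4: 14868+605+7·11·11=16320; k=5: 13293+0+7·5·11=13678 → min 13678.
Optimal order: (((M₁·M₂)·(M₃·(M₄·M₅)))·M₆) with cost 13678.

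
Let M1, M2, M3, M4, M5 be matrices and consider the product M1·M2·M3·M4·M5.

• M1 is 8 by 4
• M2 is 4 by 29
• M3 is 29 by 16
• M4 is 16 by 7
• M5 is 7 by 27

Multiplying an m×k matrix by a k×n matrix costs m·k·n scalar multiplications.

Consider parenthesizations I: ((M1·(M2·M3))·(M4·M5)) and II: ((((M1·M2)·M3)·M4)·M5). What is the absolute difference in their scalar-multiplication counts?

1800

Order I = ((M1·(M2·M3))·(M4·M5)): (M2·M3): 4×29 by 29×16 → 4×16, cost 4·29·16 = 1856; (M1·(M2·M3)): 8×4 by 4×16 → 8×16, cost 8·4·16 = 512; cumulative 2368; (M4·M5): 16×7 by 7×27 → 16×27, cost 16·7·27 = 3024; ((M1·(M2·M3))·(M4·M5)): 8×16 by 16×27 → 8×27, cost 8·16·27 = 3456; cumulative 8848. Total 8848.
Order II = ((((M1·M2)·M3)·M4)·M5): (M1·M2): 8×4 by 4×29 → 8×29, cost 8·4·29 = 928; ((M1·M2)·M3): 8×29 by 29×16 → 8×16, cost 8·29·16 = 3712; cumulative 4640; (((M1·M2)·M3)·M4): 8×16 by 16×7 → 8×7, cost 8·16·7 = 896; cumulative 5536; ((((M1·M2)·M3)·M4)·M5): 8×7 by 7×27 → 8×27, cost 8·7·27 = 1512; cumulative 7048. Total 7048.
Difference: |8848 − 7048| = 1800.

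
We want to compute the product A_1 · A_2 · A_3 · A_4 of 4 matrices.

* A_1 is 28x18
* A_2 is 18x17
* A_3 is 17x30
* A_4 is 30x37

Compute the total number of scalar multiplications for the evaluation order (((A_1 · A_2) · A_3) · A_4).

(A_1 · A_2): 28×18 by 18×17 → 28×17, cost 28·18·17 = 8568
((A_1 · A_2) · A_3): 28×17 by 17×30 → 28×30, cost 28·17·30 = 14280; cumulative 22848
(((A_1 · A_2) · A_3) · A_4): 28×30 by 30×37 → 28×37, cost 28·30·37 = 31080; cumulative 53928
Total: 53928 scalar multiplications.

53928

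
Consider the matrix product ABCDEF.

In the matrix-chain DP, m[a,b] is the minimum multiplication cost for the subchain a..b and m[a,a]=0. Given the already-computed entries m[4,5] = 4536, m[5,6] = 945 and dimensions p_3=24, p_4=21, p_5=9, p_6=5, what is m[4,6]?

m[4,6] = min over k∈[4,5] of m[4,k]+m[k+1,6]+p_{3}·p_k·p_{6}.
k=4: 0 + 945 + 24·21·5 = 3465; k=5: 4536 + 0 + 24·9·5 = 5616.
Minimum: 3465 at k=4.

3465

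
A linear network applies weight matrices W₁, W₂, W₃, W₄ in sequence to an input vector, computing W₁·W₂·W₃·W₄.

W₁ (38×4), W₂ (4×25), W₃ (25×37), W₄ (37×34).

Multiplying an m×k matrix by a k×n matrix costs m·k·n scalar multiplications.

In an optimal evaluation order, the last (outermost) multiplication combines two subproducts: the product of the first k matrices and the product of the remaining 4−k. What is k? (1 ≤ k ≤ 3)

1

Adjacent pairs: W₁W₂ = 38·4·25 = 3800; W₂W₃ = 4·25·37 = 3700; W₃W₄ = 25·37·34 = 31450.
Length 3: W₁..W₃: k=1: 0+3700+38·4·37=9324; k=2: 3800+0+38·25·37=38950 → min 9324 | W₂..W₄: k=2: 0+31450+4·25·34=34850; k=3: 3700+0+4·37·34=8732 → min 8732.
Top-level splits: k=1: (W₁..W₁)·(W₂..W₄) → 0+8732+38·4·34 = 13900; k=2: (W₁..W₂)·(W₃..W₄) → 3800+31450+38·25·34 = 67550; k=3: (W₁..W₃)·(W₄..W₄) → 9324+0+38·37·34 = 57128.
Best split is after W₁, i.e. k = 1.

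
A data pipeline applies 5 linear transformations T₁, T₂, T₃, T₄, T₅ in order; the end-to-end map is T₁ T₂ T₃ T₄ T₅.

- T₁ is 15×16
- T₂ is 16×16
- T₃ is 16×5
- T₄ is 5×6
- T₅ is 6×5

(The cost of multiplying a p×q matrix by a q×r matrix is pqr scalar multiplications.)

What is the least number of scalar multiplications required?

Adjacent pairs: T₁T₂ = 15·16·16 = 3840; T₂T₃ = 16·16·5 = 1280; T₃T₄ = 16·5·6 = 480; T₄T₅ = 5·6·5 = 150.
Length 3: T₁..T₃: k=1: 0+1280+15·16·5=2480; k=2: 3840+0+15·16·5=5040 → min 2480 | T₂..T₄: k=2: 0+480+16·16·6=2016; k=3: 1280+0+16·5·6=1760 → min 1760 | T₃..T₅: k=3: 0+150+16·5·5=550; k=4: 480+0+16·6·5=960 → min 550.
Length 4: T₁..T₄: k=1: 0+1760+15·16·6=3200; k=2: 3840+480+15·16·6=5760; k=3: 2480+0+15·5·6=2930 → min 2930 | T₂..T₅: k=2: 0+550+16·16·5=1830; k=3: 1280+150+16·5·5=1830; k=4: 1760+0+16·6·5=2240 → min 1830.
Length 5: T₁..T₅: k=1: 0+1830+15·16·5=3030; k=2: 3840+550+15·16·5=5590; k=3: 2480+150+15·5·5=3005; k=4: 2930+0+15·6·5=3380 → min 3005.
Optimal order: ((T₁ (T₂ T₃)) (T₄ T₅)) with cost 3005.

3005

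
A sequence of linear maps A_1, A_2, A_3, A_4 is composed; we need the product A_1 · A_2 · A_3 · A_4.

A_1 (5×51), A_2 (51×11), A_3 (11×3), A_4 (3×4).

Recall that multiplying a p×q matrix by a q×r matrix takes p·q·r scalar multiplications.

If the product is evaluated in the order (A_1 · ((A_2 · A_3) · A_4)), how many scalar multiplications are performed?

(A_2 · A_3): 51×11 by 11×3 → 51×3, cost 51·11·3 = 1683
((A_2 · A_3) · A_4): 51×3 by 3×4 → 51×4, cost 51·3·4 = 612; cumulative 2295
(A_1 · ((A_2 · A_3) · A_4)): 5×51 by 51×4 → 5×4, cost 5·51·4 = 1020; cumulative 3315
Total: 3315 scalar multiplications.

3315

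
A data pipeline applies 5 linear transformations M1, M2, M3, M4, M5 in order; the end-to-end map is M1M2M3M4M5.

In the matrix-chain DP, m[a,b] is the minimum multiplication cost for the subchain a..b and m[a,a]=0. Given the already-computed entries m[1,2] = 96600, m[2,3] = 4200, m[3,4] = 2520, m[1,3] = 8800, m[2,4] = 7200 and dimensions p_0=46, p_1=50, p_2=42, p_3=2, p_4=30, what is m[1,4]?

m[1,4] = min over k∈[1,3] of m[1,k]+m[k+1,4]+p_{0}·p_k·p_{4}.
k=1: 0 + 7200 + 46·50·30 = 76200; k=2: 96600 + 2520 + 46·42·30 = 157080; k=3: 8800 + 0 + 46·2·30 = 11560.
Minimum: 11560 at k=3.

11560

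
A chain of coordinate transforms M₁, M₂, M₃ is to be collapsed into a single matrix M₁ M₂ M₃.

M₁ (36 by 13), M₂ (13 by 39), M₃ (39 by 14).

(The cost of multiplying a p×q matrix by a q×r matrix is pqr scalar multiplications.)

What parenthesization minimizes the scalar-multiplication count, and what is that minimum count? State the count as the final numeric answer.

13650

(M₁ (M₂ M₃)): cost 13650.
((M₁ M₂) M₃): cost 37908.
Optimal: (M₁ (M₂ M₃)) with cost 13650.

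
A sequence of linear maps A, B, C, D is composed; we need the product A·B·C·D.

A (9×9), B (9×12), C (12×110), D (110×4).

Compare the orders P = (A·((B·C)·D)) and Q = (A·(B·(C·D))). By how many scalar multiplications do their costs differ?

10128

Order P = (A·((B·C)·D)): (B·C): 9×12 by 12×110 → 9×110, cost 9·12·110 = 11880; ((B·C)·D): 9×110 by 110×4 → 9×4, cost 9·110·4 = 3960; cumulative 15840; (A·((B·C)·D)): 9×9 by 9×4 → 9×4, cost 9·9·4 = 324; cumulative 16164. Total 16164.
Order Q = (A·(B·(C·D))): (C·D): 12×110 by 110×4 → 12×4, cost 12·110·4 = 5280; (B·(C·D)): 9×12 by 12×4 → 9×4, cost 9·12·4 = 432; cumulative 5712; (A·(B·(C·D))): 9×9 by 9×4 → 9×4, cost 9·9·4 = 324; cumulative 6036. Total 6036.
Difference: |16164 − 6036| = 10128.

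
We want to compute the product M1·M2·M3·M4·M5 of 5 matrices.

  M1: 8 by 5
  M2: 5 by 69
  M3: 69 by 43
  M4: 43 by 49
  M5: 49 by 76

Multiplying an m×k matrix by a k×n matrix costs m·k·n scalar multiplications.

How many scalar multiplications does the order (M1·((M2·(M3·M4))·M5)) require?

183948

(M3·M4): 69×43 by 43×49 → 69×49, cost 69·43·49 = 145383
(M2·(M3·M4)): 5×69 by 69×49 → 5×49, cost 5·69·49 = 16905; cumulative 162288
((M2·(M3·M4))·M5): 5×49 by 49×76 → 5×76, cost 5·49·76 = 18620; cumulative 180908
(M1·((M2·(M3·M4))·M5)): 8×5 by 5×76 → 8×76, cost 8·5·76 = 3040; cumulative 183948
Total: 183948 scalar multiplications.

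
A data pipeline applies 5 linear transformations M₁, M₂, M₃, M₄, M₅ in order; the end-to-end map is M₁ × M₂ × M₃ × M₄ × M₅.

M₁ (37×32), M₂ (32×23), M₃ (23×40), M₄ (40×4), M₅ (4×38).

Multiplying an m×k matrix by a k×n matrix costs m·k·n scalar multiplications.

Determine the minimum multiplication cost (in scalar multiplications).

16984

Adjacent pairs: M₁M₂ = 37·32·23 = 27232; M₂M₃ = 32·23·40 = 29440; M₃M₄ = 23·40·4 = 3680; M₄M₅ = 40·4·38 = 6080.
Length 3: M₁..M₃: k=1: 0+29440+37·32·40=76800; k=2: 27232+0+37·23·40=61272 → min 61272 | M₂..M₄: k=2: 0+3680+32·23·4=6624; k=3: 29440+0+32·40·4=34560 → min 6624 | M₃..M₅: k=3: 0+6080+23·40·38=41040; k=4: 3680+0+23·4·38=7176 → min 7176.
Length 4: M₁..M₄: k=1: 0+6624+37·32·4=11360; k=2: 27232+3680+37·23·4=34316; k=3: 61272+0+37·40·4=67192 → min 11360 | M₂..M₅: k=2: 0+7176+32·23·38=35144; k=3: 29440+6080+32·40·38=84160; k=4: 6624+0+32·4·38=11488 → min 11488.
Length 5: M₁..M₅: k=1: 0+11488+37·32·38=56480; k=2: 27232+7176+37·23·38=66746; k=3: 61272+6080+37·40·38=123592; k=4: 11360+0+37·4·38=16984 → min 16984.
Optimal order: ((M₁ × (M₂ × (M₃ × M₄))) × M₅) with cost 16984.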